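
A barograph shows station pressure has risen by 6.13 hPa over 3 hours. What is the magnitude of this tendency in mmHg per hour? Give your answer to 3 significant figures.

1.53 mmHg per hour

6.13 hPa / 3 h × 0.750062 mmHg/hPa = 1.53 mmHg/h.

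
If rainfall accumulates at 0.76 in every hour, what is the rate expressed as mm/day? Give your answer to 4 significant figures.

0.76 in/hour × 25.4 mm/in × 24 hour/day = 463.3 mm/day.

463.3 mm/day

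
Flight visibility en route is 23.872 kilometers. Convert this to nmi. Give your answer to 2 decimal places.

12.89 nmi

1 km = 0.539957 nmi, so 23.872 × 0.539957 = 12.89 nmi.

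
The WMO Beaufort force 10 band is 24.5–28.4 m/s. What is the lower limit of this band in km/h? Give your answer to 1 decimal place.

88.2 km/h

24.5–28.4 m/s × 3.6 = 88.2–102.2 km/h.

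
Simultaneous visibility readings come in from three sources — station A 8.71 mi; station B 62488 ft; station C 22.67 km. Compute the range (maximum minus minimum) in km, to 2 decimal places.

8.65 km

station A: 8.71 SM = 14.0174 km.
station B: 62488 ft = 19.0463 km.
Spread: 22.6700 − 14.0174 = 8.65 km.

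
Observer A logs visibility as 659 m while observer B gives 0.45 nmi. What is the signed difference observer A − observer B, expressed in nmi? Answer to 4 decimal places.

observer A: 659 m = 0.355832 nmi.
Difference: 0.355832 − 0.450000 = -0.0942 nmi.

-0.0942 nmi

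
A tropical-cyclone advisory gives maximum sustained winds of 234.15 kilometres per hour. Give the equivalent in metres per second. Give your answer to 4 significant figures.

1 km/h = 0.277778 m/s, so 234.15 × 0.277778 = 65.04 m/s.

65.04 m/s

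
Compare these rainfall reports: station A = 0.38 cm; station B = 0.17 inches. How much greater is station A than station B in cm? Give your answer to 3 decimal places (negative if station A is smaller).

station B: 0.17 in = 0.43180 cm.
Difference: 0.38000 − 0.43180 = -0.052 cm.

-0.052 cm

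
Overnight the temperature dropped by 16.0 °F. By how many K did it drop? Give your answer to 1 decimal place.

A change of 1 °C equals a change of 1.8 °F: ΔK = 16.0 × 0.5556 = 8.9 K.

8.9 K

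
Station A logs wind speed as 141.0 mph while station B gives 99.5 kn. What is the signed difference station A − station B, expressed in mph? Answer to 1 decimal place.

station B: 99.5 kt = 114.503 mph.
Difference: 141.000 − 114.503 = 26.5 mph.

26.5 mph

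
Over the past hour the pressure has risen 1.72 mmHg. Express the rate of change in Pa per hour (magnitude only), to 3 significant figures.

1.72 mmHg / 1 h × 133.322 Pa/mmHg = 229 Pa/h.

229 Pa per hour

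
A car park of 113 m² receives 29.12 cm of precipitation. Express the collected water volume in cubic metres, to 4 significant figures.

32.91 cubic metres

Depth: 29.12 cm × 10 = 291.2 mm.
1 mm over 1 m² is 1 L, so volume = 291.2 × 113 = 32905.6 L = 32.91 m³.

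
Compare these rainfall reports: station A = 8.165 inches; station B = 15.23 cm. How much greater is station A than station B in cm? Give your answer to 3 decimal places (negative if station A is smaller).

5.509 cm

station A: 8.165 in = 20.73910 cm.
Difference: 20.73910 − 15.23000 = 5.509 cm.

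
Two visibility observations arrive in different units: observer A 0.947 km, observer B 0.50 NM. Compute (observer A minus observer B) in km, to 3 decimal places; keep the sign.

0.021 km

observer B: 0.50 nmi = 0.92600 km.
Difference: 0.94700 − 0.92600 = 0.021 km.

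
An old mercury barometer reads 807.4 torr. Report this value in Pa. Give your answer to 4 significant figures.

1 mmHg = 133.322 Pa, so 807.4 × 133.322 = 107600 Pa.

107600 Pa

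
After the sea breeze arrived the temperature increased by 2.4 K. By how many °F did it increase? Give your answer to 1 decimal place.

Converting a difference, only the 9/5 scale factor applies: Δ°F = 2.4 × 1.8 = 4.3 °F.

4.3 °F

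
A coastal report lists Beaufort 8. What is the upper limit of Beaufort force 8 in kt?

Beaufort 8 (gale) spans 34–40 knots.

40 kt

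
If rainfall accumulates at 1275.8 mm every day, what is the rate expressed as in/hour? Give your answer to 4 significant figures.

2.093 in/hour

1275.8 mm/day × 0.0393701 in/mm × 0.0416667 day/hour = 2.093 in/hour.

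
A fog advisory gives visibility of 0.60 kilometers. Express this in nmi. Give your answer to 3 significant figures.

0.324 nmi

1 km = 0.539957 nmi, so 0.60 × 0.539957 = 0.324 nmi.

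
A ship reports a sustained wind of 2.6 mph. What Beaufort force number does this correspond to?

2.6 mph = 1.2 m/s, which is Beaufort 1 (light air, 0.3–1.5 m/s).

Beaufort force 1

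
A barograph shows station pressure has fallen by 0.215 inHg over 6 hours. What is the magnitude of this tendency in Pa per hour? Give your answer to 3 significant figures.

121 Pa per hour

0.215 inHg / 6 h × 3386.39 Pa/inHg = 121 Pa/h.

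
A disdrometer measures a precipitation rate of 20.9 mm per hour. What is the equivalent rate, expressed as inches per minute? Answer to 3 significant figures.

20.9 mm/hour × 0.0393701 in/mm × 0.0166667 hour/minute = 0.0137 in/minute.

0.0137 in/minute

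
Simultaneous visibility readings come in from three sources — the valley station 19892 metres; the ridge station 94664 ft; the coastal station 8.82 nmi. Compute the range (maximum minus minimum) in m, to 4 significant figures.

12520 m

the ridge station: 94664 ft = 28853.59 m.
the coastal station: 8.82 nmi = 16334.64 m.
Spread: 28853.59 − 16334.64 = 12520 m.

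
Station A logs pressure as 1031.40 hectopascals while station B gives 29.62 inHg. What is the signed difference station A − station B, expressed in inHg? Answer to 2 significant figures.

station A: 1031.40 hPa = 30.4572 inHg.
Difference: 30.4572 − 29.6200 = 0.84 inHg.

0.84 inHg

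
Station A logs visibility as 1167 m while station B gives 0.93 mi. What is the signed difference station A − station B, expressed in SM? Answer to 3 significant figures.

-0.205 SM

station A: 1167 m = 0.72514 SM.
Difference: 0.72514 − 0.93000 = -0.205 SM.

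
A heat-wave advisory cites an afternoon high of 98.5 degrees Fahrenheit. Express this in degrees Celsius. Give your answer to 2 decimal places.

36.94 °C

°C = (°F − 32) × 5/9 = (98.5 − 32) / 1.8 = 36.94 °C.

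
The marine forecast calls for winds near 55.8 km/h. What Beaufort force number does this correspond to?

Beaufort force 7

55.8 km/h = 15.5 m/s, which is Beaufort 7 (near gale, 13.9–17.1 m/s).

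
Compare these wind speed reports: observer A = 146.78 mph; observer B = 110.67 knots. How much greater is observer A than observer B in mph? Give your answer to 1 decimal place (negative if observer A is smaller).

observer B: 110.67 kt = 127.357 mph.
Difference: 146.780 − 127.357 = 19.4 mph.

19.4 mph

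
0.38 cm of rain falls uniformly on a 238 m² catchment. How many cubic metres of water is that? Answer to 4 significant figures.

0.9044 cubic metres

Depth: 0.38 cm × 10 = 3.8 mm.
1 mm over 1 m² is 1 L, so volume = 3.8 × 238 = 904.4 L = 0.9044 m³.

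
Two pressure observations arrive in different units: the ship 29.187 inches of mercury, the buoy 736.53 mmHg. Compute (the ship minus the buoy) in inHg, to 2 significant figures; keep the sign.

the buoy: 736.53 mmHg = 28.9972 inHg.
Difference: 29.1870 − 28.9972 = 0.19 inHg.

0.19 inHg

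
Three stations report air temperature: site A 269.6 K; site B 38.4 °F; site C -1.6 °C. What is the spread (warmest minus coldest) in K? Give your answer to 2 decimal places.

site A: 269.6 K = -3.550 °C.
site B: 38.4 °F = 3.556 °C.
Spread: 3.556 − (-3.550) = 7.106 °C.

7.11 K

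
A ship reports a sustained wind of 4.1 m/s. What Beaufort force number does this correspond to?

4.1 m/s lies in the Beaufort 3 band (gentle breeze, 3.4–5.4 m/s).

Beaufort force 3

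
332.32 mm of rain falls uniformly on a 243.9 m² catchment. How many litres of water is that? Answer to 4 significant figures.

1 mm over 1 m² is 1 L, so volume = 332.32 × 243.9 = 81052.848 L ≈ 81050 L.

81050 litres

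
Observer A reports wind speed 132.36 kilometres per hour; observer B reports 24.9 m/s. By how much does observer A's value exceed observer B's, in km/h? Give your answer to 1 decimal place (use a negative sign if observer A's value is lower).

observer B: 24.9 m/s = 89.640 km/h.
Difference: 132.360 − 89.640 = 42.7 km/h.

42.7 km/h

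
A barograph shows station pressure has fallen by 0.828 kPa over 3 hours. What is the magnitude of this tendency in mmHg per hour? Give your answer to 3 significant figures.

2.07 mmHg per hour

0.828 kPa / 3 h × 7.50062 mmHg/kPa = 2.07 mmHg/h.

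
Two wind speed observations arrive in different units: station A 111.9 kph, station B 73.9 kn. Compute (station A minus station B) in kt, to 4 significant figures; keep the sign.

station A: 111.9 km/h = 60.4212 kt.
Difference: 60.4212 − 73.9000 = -13.48 kt.

-13.48 kt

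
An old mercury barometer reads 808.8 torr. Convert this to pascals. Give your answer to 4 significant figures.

1 mmHg = 133.322 Pa, so 808.8 × 133.322 = 107800 Pa.

107800 Pa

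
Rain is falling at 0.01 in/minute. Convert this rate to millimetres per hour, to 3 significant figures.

15.2 mm/hour

0.01 in/minute × 25.4 mm/in × 60 minute/hour = 15.2 mm/hour.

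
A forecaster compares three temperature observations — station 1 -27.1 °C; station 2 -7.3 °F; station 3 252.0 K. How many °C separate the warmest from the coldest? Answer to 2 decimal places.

5.95 °C

station 2: -7.3 °F = -21.833 °C.
station 3: 252.0 K = -21.150 °C.
Spread: (-21.150) − (-27.100) = 5.950 °C.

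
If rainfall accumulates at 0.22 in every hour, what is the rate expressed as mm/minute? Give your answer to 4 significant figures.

0.22 in/hour × 25.4 mm/in × 0.0166667 hour/minute = 0.09313 mm/minute.

0.09313 mm/minute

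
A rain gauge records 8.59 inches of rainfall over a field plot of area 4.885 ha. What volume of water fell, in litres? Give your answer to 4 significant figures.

Depth: 8.59 in × 25.4 = 218.186 mm.
Area: 4.885 ha = 48850 m².
1 mm over 1 m² is 1 L, so volume = 218.186 × 48850 = 10658386 L ≈ 10660000 L.

10660000 litres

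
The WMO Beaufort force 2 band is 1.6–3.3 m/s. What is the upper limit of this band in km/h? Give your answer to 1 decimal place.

1.6–3.3 m/s × 3.6 = 5.8–11.9 km/h.

11.9 km/h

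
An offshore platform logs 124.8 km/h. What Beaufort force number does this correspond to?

124.8 km/h = 34.7 m/s, which is Beaufort 12 (hurricane force, ≥32.7 m/s).

Beaufort force 12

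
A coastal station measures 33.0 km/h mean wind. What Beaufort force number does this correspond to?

33.0 km/h = 9.2 m/s, which is Beaufort 5 (fresh breeze, 8.0–10.7 m/s).

Beaufort force 5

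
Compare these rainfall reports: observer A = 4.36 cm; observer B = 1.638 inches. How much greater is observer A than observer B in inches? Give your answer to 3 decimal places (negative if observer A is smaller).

0.079 in

observer A: 4.36 cm = 1.71654 in.
Difference: 1.71654 − 1.63800 = 0.079 in.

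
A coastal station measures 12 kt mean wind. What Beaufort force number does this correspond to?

12 kt lies in the Beaufort 4 band (moderate breeze, 11–16 kt).

Beaufort force 4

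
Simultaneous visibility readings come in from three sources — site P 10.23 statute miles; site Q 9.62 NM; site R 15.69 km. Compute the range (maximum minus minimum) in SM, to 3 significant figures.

site Q: 9.62 nmi = 11.0705 SM.
site R: 15.69 km = 9.7493 SM.
Spread: 11.0705 − 9.7493 = 1.32 SM.

1.32 SM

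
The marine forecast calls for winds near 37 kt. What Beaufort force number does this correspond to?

37 kt lies in the Beaufort 8 band (gale, 34–40 kt).

Beaufort force 8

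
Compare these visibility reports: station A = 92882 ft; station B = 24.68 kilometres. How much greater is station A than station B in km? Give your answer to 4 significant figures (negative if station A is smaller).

station A: 92882 ft = 28.31043 km.
Difference: 28.31043 − 24.68000 = 3.630 km.

3.630 km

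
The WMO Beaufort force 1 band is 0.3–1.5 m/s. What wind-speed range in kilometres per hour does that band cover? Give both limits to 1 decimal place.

1.1 to 5.4 km/h

0.3–1.5 m/s × 3.6 = 1.1–5.4 km/h.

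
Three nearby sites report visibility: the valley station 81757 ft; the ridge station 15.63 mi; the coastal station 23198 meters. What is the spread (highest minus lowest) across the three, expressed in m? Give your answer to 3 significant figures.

1960 m

the valley station: 81757 ft = 24919.53 m.
the ridge station: 15.63 SM = 25154.05 m.
Spread: 25154.05 − 23198.00 = 1960 m.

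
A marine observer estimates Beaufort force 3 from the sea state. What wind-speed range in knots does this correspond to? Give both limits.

7 to 10 kt

Beaufort 3 (gentle breeze) spans 7–10 knots.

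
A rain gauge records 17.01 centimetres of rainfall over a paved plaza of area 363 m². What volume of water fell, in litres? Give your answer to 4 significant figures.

61750 litres

Depth: 17.01 cm × 10 = 170.1 mm.
1 mm over 1 m² is 1 L, so volume = 170.1 × 363 = 61746.3 L ≈ 61750 L.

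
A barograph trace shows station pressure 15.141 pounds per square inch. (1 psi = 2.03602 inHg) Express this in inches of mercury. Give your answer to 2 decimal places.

1 psi = 2.03602 inHg, so 15.141 × 2.03602 = 30.83 inHg.

30.83 inHg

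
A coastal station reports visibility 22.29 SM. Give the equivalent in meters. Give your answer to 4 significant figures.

1 SM = 1609.34 m, so 22.29 × 1609.34 = 35870 m.

35870 m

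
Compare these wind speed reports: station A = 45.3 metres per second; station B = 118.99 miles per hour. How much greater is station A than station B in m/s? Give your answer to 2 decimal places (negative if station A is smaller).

-7.89 m/s

station B: 118.99 mph = 53.1933 m/s.
Difference: 45.3000 − 53.1933 = -7.89 m/s.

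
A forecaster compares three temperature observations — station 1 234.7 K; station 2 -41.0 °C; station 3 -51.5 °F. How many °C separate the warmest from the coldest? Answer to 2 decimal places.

station 1: 234.7 K = -38.450 °C.
station 3: -51.5 °F = -46.389 °C.
Spread: (-38.450) − (-46.389) = 7.939 °C.

7.94 °C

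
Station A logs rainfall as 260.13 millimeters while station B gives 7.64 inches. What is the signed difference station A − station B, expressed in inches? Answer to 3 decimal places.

2.601 in

station A: 260.13 mm = 10.24134 in.
Difference: 10.24134 − 7.64000 = 2.601 in.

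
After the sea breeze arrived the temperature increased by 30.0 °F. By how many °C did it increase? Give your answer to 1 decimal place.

Converting a difference, only the 9/5 scale factor applies: Δ°C = 30.0 × 0.5556 = 16.7 °C.

16.7 °C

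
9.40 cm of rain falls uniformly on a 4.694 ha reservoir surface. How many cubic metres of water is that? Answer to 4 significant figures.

Depth: 9.40 cm × 10 = 94 mm.
Area: 4.694 ha = 46940 m².
1 mm over 1 m² is 1 L, so volume = 94 × 46940 = 4412360 L = 4412 m³.

4412 cubic metres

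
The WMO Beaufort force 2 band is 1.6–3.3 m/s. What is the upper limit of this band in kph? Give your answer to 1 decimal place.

1.6–3.3 m/s × 3.6 = 5.8–11.9 km/h.

11.9 km/h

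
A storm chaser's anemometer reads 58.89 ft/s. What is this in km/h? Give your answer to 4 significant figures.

1 ft/s = 1.09728 km/h, so 58.89 × 1.09728 = 64.62 km/h.

64.62 km/h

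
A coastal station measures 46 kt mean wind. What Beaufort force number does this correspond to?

46 kt lies in the Beaufort 9 band (strong gale, 41–47 kt).

Beaufort force 9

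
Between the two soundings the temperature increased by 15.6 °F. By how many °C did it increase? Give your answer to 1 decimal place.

8.7 °C

For a temperature change the 32° offset cancels: Δ°C = 15.6 × 0.5556 = 8.7 °C.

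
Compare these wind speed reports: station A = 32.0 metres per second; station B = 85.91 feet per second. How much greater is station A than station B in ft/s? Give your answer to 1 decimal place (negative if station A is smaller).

station A: 32.0 m/s = 104.987 ft/s.
Difference: 104.987 − 85.910 = 19.1 ft/s.

19.1 ft/s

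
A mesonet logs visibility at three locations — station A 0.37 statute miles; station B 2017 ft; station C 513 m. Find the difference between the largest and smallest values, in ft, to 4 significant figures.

station A: 0.37 SM = 1953.600 ft.
station C: 513 m = 1683.071 ft.
Spread: 2017.000 − 1683.071 = 333.9 ft.

333.9 ft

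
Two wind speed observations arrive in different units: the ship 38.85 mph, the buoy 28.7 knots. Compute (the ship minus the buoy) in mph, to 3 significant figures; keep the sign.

the buoy: 28.7 kt = 33.0274 mph.
Difference: 38.8500 − 33.0274 = 5.82 mph.

5.82 mph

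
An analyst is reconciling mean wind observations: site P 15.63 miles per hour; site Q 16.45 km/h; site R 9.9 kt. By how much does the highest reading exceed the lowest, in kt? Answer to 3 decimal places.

4.700 kt

site P: 15.63 mph = 13.58210 kt.
site Q: 16.45 km/h = 8.88229 kt.
Spread: 13.58210 − 8.88229 = 4.700 kt.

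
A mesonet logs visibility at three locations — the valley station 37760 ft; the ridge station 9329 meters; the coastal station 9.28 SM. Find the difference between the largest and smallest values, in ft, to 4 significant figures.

the ridge station: 9329 m = 30606.96 ft.
the coastal station: 9.28 SM = 48998.40 ft.
Spread: 48998.40 − 30606.96 = 18390 ft.

18390 ft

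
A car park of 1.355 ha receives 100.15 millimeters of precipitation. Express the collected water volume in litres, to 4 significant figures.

Area: 1.355 ha = 13550 m².
1 mm over 1 m² is 1 L, so volume = 100.15 × 13550 = 1357032.5 L ≈ 1357000 L.

1357000 litres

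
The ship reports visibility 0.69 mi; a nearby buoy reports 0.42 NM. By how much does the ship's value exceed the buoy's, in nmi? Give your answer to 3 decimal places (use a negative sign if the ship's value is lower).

0.180 nmi

the ship: 0.69 SM = 0.59959 nmi.
Difference: 0.59959 − 0.42000 = 0.180 nmi.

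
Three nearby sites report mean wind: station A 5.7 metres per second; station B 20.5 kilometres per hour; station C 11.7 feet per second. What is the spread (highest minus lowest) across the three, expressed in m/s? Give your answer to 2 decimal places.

2.13 m/s

station B: 20.5 km/h = 5.6944 m/s.
station C: 11.7 ft/s = 3.5662 m/s.
Spread: 5.7000 − 3.5662 = 2.13 m/s.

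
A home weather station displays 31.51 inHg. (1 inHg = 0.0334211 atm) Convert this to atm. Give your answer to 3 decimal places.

1 inHg = 0.0334211 atm, so 31.51 × 0.0334211 = 1.053 atm.

1.053 atm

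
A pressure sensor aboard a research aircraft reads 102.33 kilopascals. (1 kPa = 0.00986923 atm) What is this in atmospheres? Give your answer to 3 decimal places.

1.010 atm

1 kPa = 0.00986923 atm, so 102.33 × 0.00986923 = 1.010 atm.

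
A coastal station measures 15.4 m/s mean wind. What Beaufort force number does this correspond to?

15.4 m/s lies in the Beaufort 7 band (near gale, 13.9–17.1 m/s).

Beaufort force 7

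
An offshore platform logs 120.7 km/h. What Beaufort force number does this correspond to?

120.7 km/h = 33.5 m/s, which is Beaufort 12 (hurricane force, ≥32.7 m/s).

Beaufort force 12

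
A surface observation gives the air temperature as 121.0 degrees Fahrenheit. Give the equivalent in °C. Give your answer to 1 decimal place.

49.4 °C

°C = (°F − 32) × 5/9 = (121.0 − 32) / 1.8 = 49.4 °C.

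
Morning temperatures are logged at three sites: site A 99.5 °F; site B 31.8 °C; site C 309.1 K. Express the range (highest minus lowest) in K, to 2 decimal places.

5.70 K

site A: 99.5 °F = 37.500 °C.
site C: 309.1 K = 35.950 °C.
Spread: 37.500 − 31.800 = 5.700 °C.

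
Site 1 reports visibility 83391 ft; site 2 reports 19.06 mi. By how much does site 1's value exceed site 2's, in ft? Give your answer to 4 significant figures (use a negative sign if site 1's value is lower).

-17250 ft

site 2: 19.06 SM = 100636.80 ft.
Difference: 83391.00 − 100636.80 = -17250 ft.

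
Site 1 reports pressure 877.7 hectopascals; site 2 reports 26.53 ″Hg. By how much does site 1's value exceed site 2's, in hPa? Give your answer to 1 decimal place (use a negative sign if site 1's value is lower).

site 2: 26.53 inHg = 898.409 hPa.
Difference: 877.700 − 898.409 = -20.7 hPa.

-20.7 hPa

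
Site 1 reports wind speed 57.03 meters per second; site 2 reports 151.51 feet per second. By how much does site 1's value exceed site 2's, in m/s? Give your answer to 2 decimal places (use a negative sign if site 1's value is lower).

10.85 m/s

site 2: 151.51 ft/s = 46.1802 m/s.
Difference: 57.0300 − 46.1802 = 10.85 m/s.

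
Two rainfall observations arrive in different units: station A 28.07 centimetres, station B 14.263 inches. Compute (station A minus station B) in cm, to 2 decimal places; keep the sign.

station B: 14.263 in = 36.2280 cm.
Difference: 28.0700 − 36.2280 = -8.16 cm.

-8.16 cm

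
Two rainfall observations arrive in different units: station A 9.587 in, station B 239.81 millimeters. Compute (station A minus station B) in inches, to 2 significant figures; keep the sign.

station B: 239.81 mm = 9.4413 in.
Difference: 9.5870 − 9.4413 = 0.15 in.

0.15 in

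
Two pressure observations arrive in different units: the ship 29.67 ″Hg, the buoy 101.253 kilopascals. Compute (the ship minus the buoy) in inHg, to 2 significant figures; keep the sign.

the buoy: 101.253 kPa = 29.9000 inHg.
Difference: 29.6700 − 29.9000 = -0.23 inHg.

-0.23 inHg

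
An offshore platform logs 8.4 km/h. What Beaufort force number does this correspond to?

Beaufort force 2

8.4 km/h = 2.3 m/s, which is Beaufort 2 (light breeze, 1.6–3.3 m/s).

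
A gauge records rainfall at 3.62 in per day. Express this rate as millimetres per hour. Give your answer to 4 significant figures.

3.62 in/day × 25.4 mm/in × 0.0416667 day/hour = 3.831 mm/hour.

3.831 mm/hour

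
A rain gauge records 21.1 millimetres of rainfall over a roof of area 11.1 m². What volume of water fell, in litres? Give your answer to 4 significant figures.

234.2 litres

1 mm over 1 m² is 1 L, so volume = 21.1 × 11.1 = 234.21 L ≈ 234.2 L.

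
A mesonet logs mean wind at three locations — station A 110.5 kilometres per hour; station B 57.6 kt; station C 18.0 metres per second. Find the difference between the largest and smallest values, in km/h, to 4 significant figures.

45.70 km/h

station B: 57.6 kt = 106.6752 km/h.
station C: 18.0 m/s = 64.8000 km/h.
Spread: 110.5000 − 64.8000 = 45.70 km/h.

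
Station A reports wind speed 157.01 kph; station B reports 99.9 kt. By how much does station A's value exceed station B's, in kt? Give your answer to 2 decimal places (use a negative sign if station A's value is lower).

station A: 157.01 km/h = 84.7786 kt.
Difference: 84.7786 − 99.9000 = -15.12 kt.

-15.12 kt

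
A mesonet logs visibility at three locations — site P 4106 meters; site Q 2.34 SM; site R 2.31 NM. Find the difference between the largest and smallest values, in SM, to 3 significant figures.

site P: 4106 m = 2.55135 SM.
site R: 2.31 nmi = 2.65830 SM.
Spread: 2.65830 − 2.34000 = 0.318 SM.

0.318 SM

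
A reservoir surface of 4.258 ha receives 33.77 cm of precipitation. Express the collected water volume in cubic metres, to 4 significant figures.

14380 cubic metres

Depth: 33.77 cm × 10 = 337.7 mm.
Area: 4.258 ha = 42580 m².
1 mm over 1 m² is 1 L, so volume = 337.7 × 42580 = 14379266 L = 14380 m³.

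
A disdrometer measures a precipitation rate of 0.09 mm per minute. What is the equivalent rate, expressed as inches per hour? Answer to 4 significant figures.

0.2126 in/hour

0.09 mm/minute × 0.0393701 in/mm × 60 minute/hour = 0.2126 in/hour.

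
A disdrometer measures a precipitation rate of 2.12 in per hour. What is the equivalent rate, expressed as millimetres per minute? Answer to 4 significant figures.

0.8975 mm/minute

2.12 in/hour × 25.4 mm/in × 0.0166667 hour/minute = 0.8975 mm/minute.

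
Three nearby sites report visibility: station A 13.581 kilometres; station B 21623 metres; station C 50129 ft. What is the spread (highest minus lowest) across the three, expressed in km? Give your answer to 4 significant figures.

8.042 km

station B: 21623 m = 21.62300 km.
station C: 50129 ft = 15.27932 km.
Spread: 21.62300 − 13.58100 = 8.042 km.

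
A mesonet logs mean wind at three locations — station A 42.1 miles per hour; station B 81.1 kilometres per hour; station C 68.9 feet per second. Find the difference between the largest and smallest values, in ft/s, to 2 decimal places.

12.16 ft/s

station A: 42.1 mph = 61.7467 ft/s.
station B: 81.1 km/h = 73.9100 ft/s.
Spread: 73.9100 − 61.7467 = 12.16 ft/s.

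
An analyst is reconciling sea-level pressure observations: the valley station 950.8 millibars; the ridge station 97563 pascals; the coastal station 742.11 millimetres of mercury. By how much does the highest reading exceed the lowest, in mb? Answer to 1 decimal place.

38.6 mb

the ridge station: 97563 Pa = 975.630 mb.
the coastal station: 742.11 mmHg = 989.399 mb.
Spread: 989.399 − 950.800 = 38.6 mb.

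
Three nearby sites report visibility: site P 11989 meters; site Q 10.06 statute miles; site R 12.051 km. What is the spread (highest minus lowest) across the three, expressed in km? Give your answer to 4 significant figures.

site P: 11989 m = 11.98900 km.
site Q: 10.06 SM = 16.19000 km.
Spread: 16.19000 − 11.98900 = 4.201 km.

4.201 km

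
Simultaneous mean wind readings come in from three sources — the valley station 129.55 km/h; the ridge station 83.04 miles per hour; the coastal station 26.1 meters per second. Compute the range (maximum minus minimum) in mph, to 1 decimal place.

24.7 mph

the valley station: 129.55 km/h = 80.499 mph.
the coastal station: 26.1 m/s = 58.384 mph.
Spread: 83.040 − 58.384 = 24.7 mph.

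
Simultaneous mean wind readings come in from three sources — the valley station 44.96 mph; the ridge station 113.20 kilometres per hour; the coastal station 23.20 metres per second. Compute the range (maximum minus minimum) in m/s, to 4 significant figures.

11.35 m/s

the valley station: 44.96 mph = 20.0989 m/s.
the ridge station: 113.20 km/h = 31.4444 m/s.
Spread: 31.4444 − 20.0989 = 11.35 m/s.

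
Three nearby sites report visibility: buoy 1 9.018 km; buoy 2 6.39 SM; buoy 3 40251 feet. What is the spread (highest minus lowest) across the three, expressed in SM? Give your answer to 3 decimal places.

2.020 SM

buoy 1: 9.018 km = 5.60353 SM.
buoy 3: 40251 ft = 7.62330 SM.
Spread: 7.62330 − 5.60353 = 2.020 SM.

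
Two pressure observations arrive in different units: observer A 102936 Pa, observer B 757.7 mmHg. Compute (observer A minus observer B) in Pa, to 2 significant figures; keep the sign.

observer B: 757.7 mmHg = 101018.37 Pa.
Difference: 102936.00 − 101018.37 = 1900 Pa.

1900 Pa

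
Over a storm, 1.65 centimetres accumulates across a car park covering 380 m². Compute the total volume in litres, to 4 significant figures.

6270 litres

Depth: 1.65 cm × 10 = 16.5 mm.
1 mm over 1 m² is 1 L, so volume = 16.5 × 380 = 6270 L.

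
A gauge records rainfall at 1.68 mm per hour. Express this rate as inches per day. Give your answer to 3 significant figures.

1.68 mm/hour × 0.0393701 in/mm × 24 hour/day = 1.59 in/day.

1.59 in/day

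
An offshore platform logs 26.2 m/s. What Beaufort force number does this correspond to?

Beaufort force 10

26.2 m/s lies in the Beaufort 10 band (storm, 24.5–28.4 m/s).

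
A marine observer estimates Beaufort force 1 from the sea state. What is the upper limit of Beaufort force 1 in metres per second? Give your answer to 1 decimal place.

1.5 m/s

Beaufort 1 (light air) spans 0.3–1.5 m/s.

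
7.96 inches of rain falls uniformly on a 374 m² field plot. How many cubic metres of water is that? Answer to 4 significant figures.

Depth: 7.96 in × 25.4 = 202.184 mm.
1 mm over 1 m² is 1 L, so volume = 202.184 × 374 = 75616.816 L = 75.62 m³.

75.62 cubic metres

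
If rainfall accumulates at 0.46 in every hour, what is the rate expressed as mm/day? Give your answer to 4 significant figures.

0.46 in/hour × 25.4 mm/in × 24 hour/day = 280.4 mm/day.

280.4 mm/day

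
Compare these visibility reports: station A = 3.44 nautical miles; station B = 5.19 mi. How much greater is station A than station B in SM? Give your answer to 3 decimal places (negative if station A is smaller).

-1.231 SM

station A: 3.44 nmi = 3.95868 SM.
Difference: 3.95868 − 5.19000 = -1.231 SM.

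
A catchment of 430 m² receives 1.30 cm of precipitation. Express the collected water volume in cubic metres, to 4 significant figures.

Depth: 1.30 cm × 10 = 13 mm.
1 mm over 1 m² is 1 L, so volume = 13 × 430 = 5590 L = 5.590 m³.

5.590 cubic metres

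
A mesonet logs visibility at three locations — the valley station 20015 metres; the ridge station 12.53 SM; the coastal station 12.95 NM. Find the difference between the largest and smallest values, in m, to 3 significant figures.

3970 m

the ridge station: 12.53 SM = 20165.08 m.
the coastal station: 12.95 nmi = 23983.40 m.
Spread: 23983.40 − 20015.00 = 3970 m.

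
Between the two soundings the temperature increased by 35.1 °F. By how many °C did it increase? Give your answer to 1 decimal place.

19.5 °C

Converting a difference, only the 9/5 scale factor applies: Δ°C = 35.1 × 0.5556 = 19.5 °C.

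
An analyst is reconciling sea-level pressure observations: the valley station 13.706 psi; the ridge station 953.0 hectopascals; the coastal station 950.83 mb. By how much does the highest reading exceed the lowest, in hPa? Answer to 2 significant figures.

the valley station: 13.706 psi = 944.995 hPa.
the coastal station: 950.83 mb = 950.830 hPa.
Spread: 953.000 − 944.995 = 8.0 hPa.

8.0 hPa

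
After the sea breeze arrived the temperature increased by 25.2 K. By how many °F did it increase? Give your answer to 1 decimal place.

Converting a difference, only the 9/5 scale factor applies: Δ°F = 25.2 × 1.8 = 45.4 °F.

45.4 °F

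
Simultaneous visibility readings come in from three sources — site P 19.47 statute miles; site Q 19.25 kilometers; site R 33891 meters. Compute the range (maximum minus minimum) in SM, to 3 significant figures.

site Q: 19.25 km = 11.9614 SM.
site R: 33891 m = 21.0589 SM.
Spread: 21.0589 − 11.9614 = 9.10 SM.

9.10 SM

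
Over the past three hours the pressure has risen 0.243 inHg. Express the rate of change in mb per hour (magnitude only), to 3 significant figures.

0.243 inHg / 3 h × 33.8639 mb/inHg = 2.74 mb/h.

2.74 mb per hour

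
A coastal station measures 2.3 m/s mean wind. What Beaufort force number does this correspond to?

Beaufort force 2

2.3 m/s lies in the Beaufort 2 band (light breeze, 1.6–3.3 m/s).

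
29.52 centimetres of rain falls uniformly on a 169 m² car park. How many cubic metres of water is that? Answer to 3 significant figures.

49.9 cubic metres

Depth: 29.52 cm × 10 = 295.2 mm.
1 mm over 1 m² is 1 L, so volume = 295.2 × 169 = 49888.8 L = 49.9 m³.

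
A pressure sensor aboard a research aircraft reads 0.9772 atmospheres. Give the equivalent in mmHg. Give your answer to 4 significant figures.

1 atm = 760 mmHg, so 0.9772 × 760 = 742.7 mmHg.

742.7 mmHg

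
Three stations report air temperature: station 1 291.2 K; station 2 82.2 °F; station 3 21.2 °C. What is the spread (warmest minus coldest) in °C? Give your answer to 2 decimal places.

station 1: 291.2 K = 18.050 °C.
station 2: 82.2 °F = 27.889 °C.
Spread: 27.889 − 18.050 = 9.839 °C.

9.84 °C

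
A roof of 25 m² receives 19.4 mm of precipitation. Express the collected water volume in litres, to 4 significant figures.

485.0 litres

1 mm over 1 m² is 1 L, so volume = 19.4 × 25 = 485 L ≈ 485.0 L.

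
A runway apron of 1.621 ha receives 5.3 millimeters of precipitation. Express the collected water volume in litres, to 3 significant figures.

Area: 1.621 ha = 16210 m².
1 mm over 1 m² is 1 L, so volume = 5.3 × 16210 = 85913 L ≈ 85900 L.

85900 litres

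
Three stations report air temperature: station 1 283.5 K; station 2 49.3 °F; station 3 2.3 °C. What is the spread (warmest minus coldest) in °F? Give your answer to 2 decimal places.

station 1: 283.5 K = 10.350 °C.
station 2: 49.3 °F = 9.611 °C.
Spread: 10.350 − 2.300 = 8.050 °C = 14.49 °F.

14.49 °F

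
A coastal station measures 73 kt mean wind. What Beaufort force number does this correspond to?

73 kt lies in the Beaufort 12 band (hurricane force, ≥64 kt).

Beaufort force 12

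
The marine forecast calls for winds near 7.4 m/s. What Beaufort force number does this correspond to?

7.4 m/s lies in the Beaufort 4 band (moderate breeze, 5.5–7.9 m/s).

Beaufort force 4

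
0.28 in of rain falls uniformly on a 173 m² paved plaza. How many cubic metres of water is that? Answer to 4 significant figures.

1.230 cubic metres

Depth: 0.28 in × 25.4 = 7.112 mm.
1 mm over 1 m² is 1 L, so volume = 7.112 × 173 = 1230.376 L = 1.230 m³.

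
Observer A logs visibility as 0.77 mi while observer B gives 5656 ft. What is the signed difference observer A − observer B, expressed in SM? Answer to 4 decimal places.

observer B: 5656 ft = 1.071212 SM.
Difference: 0.770000 − 1.071212 = -0.3012 SM.

-0.3012 SM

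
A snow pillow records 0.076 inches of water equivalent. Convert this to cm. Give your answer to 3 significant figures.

1 in = 2.54 cm, so 0.076 × 2.54 = 0.193 cm.

0.193 cm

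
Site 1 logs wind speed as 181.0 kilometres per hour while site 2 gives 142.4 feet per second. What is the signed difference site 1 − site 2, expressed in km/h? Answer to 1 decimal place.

24.7 km/h

site 2: 142.4 ft/s = 156.253 km/h.
Difference: 181.000 − 156.253 = 24.7 km/h.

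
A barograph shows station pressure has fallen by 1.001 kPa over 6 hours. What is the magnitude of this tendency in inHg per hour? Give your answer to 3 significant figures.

1.001 kPa / 6 h × 0.2953 inHg/kPa = 0.0493 inHg/h.

0.0493 inHg per hour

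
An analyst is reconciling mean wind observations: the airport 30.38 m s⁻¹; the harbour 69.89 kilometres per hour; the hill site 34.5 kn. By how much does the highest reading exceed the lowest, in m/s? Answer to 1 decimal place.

the harbour: 69.89 km/h = 19.414 m/s.
the hill site: 34.5 kt = 17.748 m/s.
Spread: 30.380 − 17.748 = 12.6 m/s.

12.6 m/s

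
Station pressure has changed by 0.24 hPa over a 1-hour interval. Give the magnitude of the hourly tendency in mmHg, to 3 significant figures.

0.180 mmHg per hour

0.24 hPa / 1 h × 0.750062 mmHg/hPa = 0.180 mmHg/h.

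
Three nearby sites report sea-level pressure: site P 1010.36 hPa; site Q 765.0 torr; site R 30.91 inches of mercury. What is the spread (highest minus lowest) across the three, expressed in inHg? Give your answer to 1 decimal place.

site P: 1010.36 hPa = 29.836 inHg.
site Q: 765.0 mmHg = 30.118 inHg.
Spread: 30.910 − 29.836 = 1.1 inHg.

1.1 inHg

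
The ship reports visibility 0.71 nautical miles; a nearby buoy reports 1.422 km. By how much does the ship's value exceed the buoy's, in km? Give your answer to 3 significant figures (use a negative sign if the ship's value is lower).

the ship: 0.71 nmi = 1.31492 km.
Difference: 1.31492 − 1.42200 = -0.107 km.

-0.107 km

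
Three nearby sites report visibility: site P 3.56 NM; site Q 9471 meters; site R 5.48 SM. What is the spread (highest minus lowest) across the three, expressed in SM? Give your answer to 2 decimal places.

site P: 3.56 nmi = 4.0968 SM.
site Q: 9471 m = 5.8850 SM.
Spread: 5.8850 − 4.0968 = 1.79 SM.

1.79 SM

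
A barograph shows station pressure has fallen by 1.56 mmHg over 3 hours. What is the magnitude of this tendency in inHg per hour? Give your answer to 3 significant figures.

1.56 mmHg / 3 h × 0.0393701 inHg/mmHg = 0.0205 inHg/h.

0.0205 inHg per hour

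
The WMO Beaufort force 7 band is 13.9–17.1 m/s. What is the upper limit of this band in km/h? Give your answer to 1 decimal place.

13.9–17.1 m/s × 3.6 = 50.0–61.6 km/h.

61.6 km/h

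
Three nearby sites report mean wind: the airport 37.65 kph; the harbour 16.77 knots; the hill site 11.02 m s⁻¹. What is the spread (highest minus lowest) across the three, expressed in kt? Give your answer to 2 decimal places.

the airport: 37.65 km/h = 20.3294 kt.
the hill site: 11.02 m/s = 21.4212 kt.
Spread: 21.4212 − 16.7700 = 4.65 kt.

4.65 kt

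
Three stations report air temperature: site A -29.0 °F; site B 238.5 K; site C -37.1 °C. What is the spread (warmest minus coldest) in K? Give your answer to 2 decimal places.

site A: -29.0 °F = -33.889 °C.
site B: 238.5 K = -34.650 °C.
Spread: (-33.889) − (-37.100) = 3.211 °C.

3.21 K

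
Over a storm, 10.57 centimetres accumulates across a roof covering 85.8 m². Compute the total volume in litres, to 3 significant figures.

9070 litres

Depth: 10.57 cm × 10 = 105.7 mm.
1 mm over 1 m² is 1 L, so volume = 105.7 × 85.8 = 9069.06 L ≈ 9070 L.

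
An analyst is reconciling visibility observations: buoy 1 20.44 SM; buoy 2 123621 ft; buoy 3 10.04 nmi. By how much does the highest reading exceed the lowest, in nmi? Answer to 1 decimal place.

buoy 1: 20.44 SM = 17.762 nmi.
buoy 2: 123621 ft = 20.345 nmi.
Spread: 20.345 − 10.040 = 10.3 nmi.

10.3 nmi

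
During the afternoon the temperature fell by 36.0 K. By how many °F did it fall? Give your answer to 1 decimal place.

For a temperature change the 32° offset cancels: Δ°F = 36.0 × 1.8 = 64.8 °F.

64.8 °F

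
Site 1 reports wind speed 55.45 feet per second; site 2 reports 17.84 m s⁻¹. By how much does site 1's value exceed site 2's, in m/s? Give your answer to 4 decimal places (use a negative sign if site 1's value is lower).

site 1: 55.45 ft/s = 16.901160 m/s.
Difference: 16.901160 − 17.840000 = -0.9388 m/s.

-0.9388 m/s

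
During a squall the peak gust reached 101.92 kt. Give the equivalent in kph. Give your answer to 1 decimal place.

1 kt = 1.852 km/h, so 101.92 × 1.852 = 188.8 km/h.

188.8 km/h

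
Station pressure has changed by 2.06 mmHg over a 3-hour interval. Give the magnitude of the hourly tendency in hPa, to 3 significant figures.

0.915 hPa per hour

2.06 mmHg / 3 h × 1.33322 hPa/mmHg = 0.915 hPa/h.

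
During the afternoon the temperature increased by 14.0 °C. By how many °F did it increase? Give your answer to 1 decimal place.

A change of 1 °C equals a change of 1.8 °F: Δ°F = 14.0 × 1.8 = 25.2 °F.

25.2 °F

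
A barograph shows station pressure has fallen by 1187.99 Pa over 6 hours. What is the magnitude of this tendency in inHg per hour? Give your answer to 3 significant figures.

1187.99 Pa / 6 h × 0.0002953 inHg/Pa = 0.0585 inHg/h.

0.0585 inHg per hour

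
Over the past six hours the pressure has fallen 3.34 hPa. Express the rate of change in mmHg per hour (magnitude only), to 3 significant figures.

0.418 mmHg per hour

3.34 hPa / 6 h × 0.750062 mmHg/hPa = 0.418 mmHg/h.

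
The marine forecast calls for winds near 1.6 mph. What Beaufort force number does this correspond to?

1.6 mph = 0.7 m/s, which is Beaufort 1 (light air, 0.3–1.5 m/s).

Beaufort force 1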